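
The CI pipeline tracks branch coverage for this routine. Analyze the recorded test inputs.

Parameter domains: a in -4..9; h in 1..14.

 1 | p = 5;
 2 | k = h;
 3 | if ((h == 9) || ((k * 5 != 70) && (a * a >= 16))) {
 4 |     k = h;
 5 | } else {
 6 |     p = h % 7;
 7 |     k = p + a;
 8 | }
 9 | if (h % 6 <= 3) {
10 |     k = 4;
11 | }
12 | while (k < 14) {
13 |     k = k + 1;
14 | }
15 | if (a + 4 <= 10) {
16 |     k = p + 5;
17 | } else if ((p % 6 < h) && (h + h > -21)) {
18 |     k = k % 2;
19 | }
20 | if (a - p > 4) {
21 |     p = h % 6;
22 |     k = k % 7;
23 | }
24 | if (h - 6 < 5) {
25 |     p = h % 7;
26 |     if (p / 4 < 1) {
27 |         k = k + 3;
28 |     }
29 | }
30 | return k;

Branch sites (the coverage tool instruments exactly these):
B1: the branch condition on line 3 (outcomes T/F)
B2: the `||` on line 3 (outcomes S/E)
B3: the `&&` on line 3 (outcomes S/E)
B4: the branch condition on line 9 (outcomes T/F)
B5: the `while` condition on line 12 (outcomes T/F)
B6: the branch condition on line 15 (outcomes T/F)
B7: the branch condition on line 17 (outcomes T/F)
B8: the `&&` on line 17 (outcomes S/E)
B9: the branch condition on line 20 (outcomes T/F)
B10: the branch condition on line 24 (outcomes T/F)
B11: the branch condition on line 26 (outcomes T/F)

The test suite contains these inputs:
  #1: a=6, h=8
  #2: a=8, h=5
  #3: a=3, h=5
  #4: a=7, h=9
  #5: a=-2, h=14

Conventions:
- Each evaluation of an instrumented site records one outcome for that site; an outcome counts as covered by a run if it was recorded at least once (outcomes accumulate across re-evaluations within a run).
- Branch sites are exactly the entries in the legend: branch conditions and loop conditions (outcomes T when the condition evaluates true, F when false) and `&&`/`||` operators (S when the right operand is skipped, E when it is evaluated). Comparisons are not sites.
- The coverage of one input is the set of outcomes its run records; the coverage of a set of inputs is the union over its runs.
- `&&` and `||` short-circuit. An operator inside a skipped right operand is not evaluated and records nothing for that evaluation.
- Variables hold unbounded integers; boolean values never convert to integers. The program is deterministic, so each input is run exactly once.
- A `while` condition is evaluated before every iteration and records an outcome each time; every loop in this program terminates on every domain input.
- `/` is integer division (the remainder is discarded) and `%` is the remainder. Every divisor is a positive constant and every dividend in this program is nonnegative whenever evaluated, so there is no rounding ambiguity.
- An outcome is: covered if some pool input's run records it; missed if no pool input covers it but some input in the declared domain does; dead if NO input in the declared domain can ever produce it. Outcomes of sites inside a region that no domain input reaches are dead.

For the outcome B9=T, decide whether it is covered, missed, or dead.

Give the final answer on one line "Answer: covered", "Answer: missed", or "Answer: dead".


no pool input records B9=T
but domain input (a=5, h=14) does record it -> reachable, so missed
Answer: missed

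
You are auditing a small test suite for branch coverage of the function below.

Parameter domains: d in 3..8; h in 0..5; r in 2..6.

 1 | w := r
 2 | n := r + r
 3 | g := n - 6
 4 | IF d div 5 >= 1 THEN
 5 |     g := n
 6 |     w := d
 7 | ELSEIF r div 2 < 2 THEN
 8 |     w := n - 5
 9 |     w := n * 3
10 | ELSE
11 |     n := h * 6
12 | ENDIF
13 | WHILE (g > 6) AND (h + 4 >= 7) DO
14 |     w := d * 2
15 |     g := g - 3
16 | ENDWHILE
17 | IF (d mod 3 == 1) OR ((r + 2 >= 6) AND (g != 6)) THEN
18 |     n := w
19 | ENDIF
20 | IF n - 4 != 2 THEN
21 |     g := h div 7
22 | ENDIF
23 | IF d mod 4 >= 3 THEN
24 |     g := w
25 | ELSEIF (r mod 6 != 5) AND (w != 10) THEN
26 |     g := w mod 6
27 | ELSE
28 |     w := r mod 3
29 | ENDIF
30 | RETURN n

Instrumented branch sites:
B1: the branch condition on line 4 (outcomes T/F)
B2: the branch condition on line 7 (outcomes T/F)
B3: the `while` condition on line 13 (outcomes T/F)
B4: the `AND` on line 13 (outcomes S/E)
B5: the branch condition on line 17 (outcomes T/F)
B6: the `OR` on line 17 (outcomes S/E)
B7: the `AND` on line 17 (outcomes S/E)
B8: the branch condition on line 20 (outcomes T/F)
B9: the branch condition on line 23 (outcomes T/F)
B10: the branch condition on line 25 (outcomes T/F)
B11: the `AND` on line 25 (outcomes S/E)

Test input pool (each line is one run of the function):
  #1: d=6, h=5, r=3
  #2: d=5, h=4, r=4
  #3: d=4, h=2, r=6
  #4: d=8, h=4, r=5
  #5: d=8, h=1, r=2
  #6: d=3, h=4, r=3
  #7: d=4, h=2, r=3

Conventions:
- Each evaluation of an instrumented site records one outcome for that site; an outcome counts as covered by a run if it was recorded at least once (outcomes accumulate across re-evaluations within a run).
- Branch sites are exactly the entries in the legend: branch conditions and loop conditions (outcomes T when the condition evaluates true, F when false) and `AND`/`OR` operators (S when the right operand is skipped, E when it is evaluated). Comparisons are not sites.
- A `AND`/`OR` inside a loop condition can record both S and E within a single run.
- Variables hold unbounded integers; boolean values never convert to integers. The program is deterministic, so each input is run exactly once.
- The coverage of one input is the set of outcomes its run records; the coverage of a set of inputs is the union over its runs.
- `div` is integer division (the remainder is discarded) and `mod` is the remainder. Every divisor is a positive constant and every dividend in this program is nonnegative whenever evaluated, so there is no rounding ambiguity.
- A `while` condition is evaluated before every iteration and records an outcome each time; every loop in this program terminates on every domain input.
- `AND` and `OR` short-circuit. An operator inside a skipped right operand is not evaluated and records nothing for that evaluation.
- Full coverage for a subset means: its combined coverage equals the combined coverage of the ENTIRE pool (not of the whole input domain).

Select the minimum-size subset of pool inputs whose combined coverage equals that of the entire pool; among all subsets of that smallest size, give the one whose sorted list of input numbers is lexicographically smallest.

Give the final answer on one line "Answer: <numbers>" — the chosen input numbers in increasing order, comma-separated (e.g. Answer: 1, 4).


input #1 (d=6, h=5, r=3): events B1->T, B4->S, B3->F, B6->E, B7->S, B5->F, B8->F, B9->F, B11->E, B10->T; covers B1=T, B3=F, B4=S, B5=F, B6=E, B7=S, B8=F, B9=F, B10=T, B11=E
input #2 (d=5, h=4, r=4): events B1->T, B4->E, B3->T, B4->S, B3->F, B6->E, B7->E, B5->T, B8->T, B9->F, B11->E, B10->F; covers B1=T, B3=T, B3=F, B4=S, B4=E, B5=T, B6=E, B7=E, B8=T, B9=F, B10=F, B11=E
input #3 (d=4, h=2, r=6): events B1->F, B2->F, B4->S, B3->F, B6->S, B5->T, B8->F, B9->F, B11->E, B10->T; covers B1=F, B2=F, B3=F, B4=S, B5=T, B6=S, B8=F, B9=F, B10=T, B11=E
input #4 (d=8, h=4, r=5): events B1->T, B4->E, B3->T, B4->E, B3->T, B4->S, B3->F, B6->E, B7->E, B5->T, B8->T, B9->F, B11->S, B10->F; covers B1=T, B3=T, B3=F, B4=S, B4=E, B5=T, B6=E, B7=E, B8=T, B9=F, B10=F, B11=S
input #5 (d=8, h=1, r=2): events B1->T, B4->S, B3->F, B6->E, B7->S, B5->F, B8->T, B9->F, B11->E, B10->T; covers B1=T, B3=F, B4=S, B5=F, B6=E, B7=S, B8=T, B9=F, B10=T, B11=E
input #6 (d=3, h=4, r=3): events B1->F, B2->T, B4->S, B3->F, B6->E, B7->S, B5->F, B8->F, B9->T; covers B1=F, B2=T, B3=F, B4=S, B5=F, B6=E, B7=S, B8=F, B9=T
input #7 (d=4, h=2, r=3): events B1->F, B2->T, B4->S, B3->F, B6->S, B5->T, B8->T, B9->F, B11->E, B10->T; covers B1=F, B2=T, B3=F, B4=S, B5=T, B6=S, B8=T, B9=F, B10=T, B11=E
together the pool reaches 22 outcomes: B1=T, B1=F, B2=T, B2=F, B3=T, B3=F, B4=S, B4=E, B5=T, B5=F, B6=S, B6=E, B7=S, B7=E, B8=T, B8=F, B9=T, B9=F, B10=T, B10=F, B11=S, B11=E
every size-1 subset falls short of the 22 outcomes (best: 12/22)
every size-2 subset falls short of the 22 outcomes (best: 18/22)
size 3: inputs {3, 4, 6} cover all 22 outcomes, and no lexicographically smaller subset of this size does
Answer: 3, 4, 6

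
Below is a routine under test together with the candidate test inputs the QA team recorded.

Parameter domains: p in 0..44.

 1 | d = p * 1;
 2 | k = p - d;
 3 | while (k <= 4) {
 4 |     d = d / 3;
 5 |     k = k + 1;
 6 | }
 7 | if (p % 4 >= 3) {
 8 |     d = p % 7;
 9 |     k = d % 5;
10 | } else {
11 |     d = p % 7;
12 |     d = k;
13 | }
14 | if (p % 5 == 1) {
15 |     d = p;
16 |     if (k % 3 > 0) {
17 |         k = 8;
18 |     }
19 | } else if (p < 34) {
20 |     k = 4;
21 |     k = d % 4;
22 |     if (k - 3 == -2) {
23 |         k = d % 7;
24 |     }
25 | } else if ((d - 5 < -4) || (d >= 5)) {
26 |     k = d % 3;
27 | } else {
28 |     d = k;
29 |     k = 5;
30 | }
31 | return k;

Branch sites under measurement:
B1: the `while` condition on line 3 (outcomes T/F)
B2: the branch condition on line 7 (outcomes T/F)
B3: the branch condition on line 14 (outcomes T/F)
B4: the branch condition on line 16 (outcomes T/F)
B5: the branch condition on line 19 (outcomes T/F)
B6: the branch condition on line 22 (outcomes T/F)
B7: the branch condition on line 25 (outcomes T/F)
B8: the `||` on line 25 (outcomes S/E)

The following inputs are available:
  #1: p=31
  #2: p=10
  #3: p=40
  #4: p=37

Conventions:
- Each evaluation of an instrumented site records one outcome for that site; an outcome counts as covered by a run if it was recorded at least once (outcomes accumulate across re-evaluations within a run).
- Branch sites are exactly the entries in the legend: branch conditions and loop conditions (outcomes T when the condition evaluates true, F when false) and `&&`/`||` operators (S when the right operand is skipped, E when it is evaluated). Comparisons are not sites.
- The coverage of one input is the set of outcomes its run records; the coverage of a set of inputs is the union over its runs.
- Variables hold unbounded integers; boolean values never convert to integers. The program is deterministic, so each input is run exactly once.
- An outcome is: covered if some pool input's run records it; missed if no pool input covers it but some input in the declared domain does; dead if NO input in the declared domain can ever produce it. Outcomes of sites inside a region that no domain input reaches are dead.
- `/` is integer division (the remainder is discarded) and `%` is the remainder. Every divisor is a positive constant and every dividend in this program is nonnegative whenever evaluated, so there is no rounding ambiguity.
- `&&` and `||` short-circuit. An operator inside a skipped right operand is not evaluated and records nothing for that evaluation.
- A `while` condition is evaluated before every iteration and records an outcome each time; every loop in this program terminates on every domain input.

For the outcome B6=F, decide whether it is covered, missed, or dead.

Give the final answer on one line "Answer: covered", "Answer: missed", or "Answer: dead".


no pool input records B6=F
but domain input (p=3) does record it -> reachable, so missed
Answer: missed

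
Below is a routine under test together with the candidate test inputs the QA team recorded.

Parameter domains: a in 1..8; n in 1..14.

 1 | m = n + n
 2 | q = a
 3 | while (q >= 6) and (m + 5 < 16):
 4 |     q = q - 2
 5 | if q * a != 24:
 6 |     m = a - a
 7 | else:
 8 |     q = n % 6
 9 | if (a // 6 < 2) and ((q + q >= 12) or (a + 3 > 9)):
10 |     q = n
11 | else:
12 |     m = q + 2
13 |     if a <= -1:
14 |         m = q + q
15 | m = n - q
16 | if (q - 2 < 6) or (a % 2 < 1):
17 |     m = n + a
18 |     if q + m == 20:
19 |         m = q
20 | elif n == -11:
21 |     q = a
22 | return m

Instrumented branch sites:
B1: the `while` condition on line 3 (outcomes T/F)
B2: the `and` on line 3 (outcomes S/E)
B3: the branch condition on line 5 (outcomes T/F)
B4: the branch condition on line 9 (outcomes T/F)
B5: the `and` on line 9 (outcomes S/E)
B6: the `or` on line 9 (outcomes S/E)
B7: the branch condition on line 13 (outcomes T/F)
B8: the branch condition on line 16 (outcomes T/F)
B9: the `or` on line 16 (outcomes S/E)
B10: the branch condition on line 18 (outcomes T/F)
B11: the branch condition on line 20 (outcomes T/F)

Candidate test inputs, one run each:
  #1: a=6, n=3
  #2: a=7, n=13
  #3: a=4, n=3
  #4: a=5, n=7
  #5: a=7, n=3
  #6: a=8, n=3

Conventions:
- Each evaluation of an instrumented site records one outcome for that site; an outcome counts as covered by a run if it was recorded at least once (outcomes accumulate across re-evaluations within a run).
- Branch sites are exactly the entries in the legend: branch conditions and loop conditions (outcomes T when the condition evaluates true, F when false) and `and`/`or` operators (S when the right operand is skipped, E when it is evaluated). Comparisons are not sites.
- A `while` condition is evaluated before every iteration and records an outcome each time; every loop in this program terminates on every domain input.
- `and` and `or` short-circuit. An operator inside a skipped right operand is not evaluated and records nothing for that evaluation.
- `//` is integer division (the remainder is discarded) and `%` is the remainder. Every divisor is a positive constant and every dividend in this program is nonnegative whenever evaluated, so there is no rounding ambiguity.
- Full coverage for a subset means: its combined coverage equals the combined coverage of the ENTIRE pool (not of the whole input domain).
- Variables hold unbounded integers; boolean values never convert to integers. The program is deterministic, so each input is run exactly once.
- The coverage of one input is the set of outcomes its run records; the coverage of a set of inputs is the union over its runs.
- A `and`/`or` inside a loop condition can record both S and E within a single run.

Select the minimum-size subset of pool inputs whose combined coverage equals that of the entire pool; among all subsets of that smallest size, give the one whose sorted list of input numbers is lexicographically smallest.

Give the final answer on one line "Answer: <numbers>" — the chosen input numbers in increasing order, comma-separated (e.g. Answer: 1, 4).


#1 (a=6, n=3) -> B2->E, B1->T, B2->S, B1->F, B3->F, B5->E, B6->E, B4->F, B7->F, B9->S, B8->T, B10->F; covered: B1=T, B1=F, B2=S, B2=E, B3=F, B4=F, B5=E, B6=E, B7=F, B8=T, B9=S, B10=F
#2 (a=7, n=13) -> B2->E, B1->F, B3->T, B5->E, B6->S, B4->T, B9->E, B8->F, B11->F; covered: B1=F, B2=E, B3=T, B4=T, B5=E, B6=S, B8=F, B9=E, B11=F
#3 (a=4, n=3) -> B2->S, B1->F, B3->T, B5->E, B6->E, B4->F, B7->F, B9->S, B8->T, B10->F; covered: B1=F, B2=S, B3=T, B4=F, B5=E, B6=E, B7=F, B8=T, B9=S, B10=F
#4 (a=5, n=7) -> B2->S, B1->F, B3->T, B5->E, B6->E, B4->F, B7->F, B9->S, B8->T, B10->F; covered: B1=F, B2=S, B3=T, B4=F, B5=E, B6=E, B7=F, B8=T, B9=S, B10=F
#5 (a=7, n=3) -> B2->E, B1->T, B2->S, B1->F, B3->T, B5->E, B6->E, B4->T, B9->S, B8->T, B10->F; covered: B1=T, B1=F, B2=S, B2=E, B3=T, B4=T, B5=E, B6=E, B8=T, B9=S, B10=F
#6 (a=8, n=3) -> B2->E, B1->T, B2->E, B1->T, B2->S, B1->F, B3->T, B5->E, B6->E, B4->T, B9->S, B8->T, B10->F; covered: B1=T, B1=F, B2=S, B2=E, B3=T, B4=T, B5=E, B6=E, B8=T, B9=S, B10=F
together the pool reaches 18 outcomes: B1=T, B1=F, B2=S, B2=E, B3=T, B3=F, B4=T, B4=F, B5=E, B6=S, B6=E, B7=F, B8=T, B8=F, B9=S, B9=E, B10=F, B11=F
size 1 is not enough: best union over all size-1 subsets is 12/18
the canonical winner is {1, 2}: size 2, full 18-outcome coverage, earliest index list among size-2 covers
Answer: 1, 2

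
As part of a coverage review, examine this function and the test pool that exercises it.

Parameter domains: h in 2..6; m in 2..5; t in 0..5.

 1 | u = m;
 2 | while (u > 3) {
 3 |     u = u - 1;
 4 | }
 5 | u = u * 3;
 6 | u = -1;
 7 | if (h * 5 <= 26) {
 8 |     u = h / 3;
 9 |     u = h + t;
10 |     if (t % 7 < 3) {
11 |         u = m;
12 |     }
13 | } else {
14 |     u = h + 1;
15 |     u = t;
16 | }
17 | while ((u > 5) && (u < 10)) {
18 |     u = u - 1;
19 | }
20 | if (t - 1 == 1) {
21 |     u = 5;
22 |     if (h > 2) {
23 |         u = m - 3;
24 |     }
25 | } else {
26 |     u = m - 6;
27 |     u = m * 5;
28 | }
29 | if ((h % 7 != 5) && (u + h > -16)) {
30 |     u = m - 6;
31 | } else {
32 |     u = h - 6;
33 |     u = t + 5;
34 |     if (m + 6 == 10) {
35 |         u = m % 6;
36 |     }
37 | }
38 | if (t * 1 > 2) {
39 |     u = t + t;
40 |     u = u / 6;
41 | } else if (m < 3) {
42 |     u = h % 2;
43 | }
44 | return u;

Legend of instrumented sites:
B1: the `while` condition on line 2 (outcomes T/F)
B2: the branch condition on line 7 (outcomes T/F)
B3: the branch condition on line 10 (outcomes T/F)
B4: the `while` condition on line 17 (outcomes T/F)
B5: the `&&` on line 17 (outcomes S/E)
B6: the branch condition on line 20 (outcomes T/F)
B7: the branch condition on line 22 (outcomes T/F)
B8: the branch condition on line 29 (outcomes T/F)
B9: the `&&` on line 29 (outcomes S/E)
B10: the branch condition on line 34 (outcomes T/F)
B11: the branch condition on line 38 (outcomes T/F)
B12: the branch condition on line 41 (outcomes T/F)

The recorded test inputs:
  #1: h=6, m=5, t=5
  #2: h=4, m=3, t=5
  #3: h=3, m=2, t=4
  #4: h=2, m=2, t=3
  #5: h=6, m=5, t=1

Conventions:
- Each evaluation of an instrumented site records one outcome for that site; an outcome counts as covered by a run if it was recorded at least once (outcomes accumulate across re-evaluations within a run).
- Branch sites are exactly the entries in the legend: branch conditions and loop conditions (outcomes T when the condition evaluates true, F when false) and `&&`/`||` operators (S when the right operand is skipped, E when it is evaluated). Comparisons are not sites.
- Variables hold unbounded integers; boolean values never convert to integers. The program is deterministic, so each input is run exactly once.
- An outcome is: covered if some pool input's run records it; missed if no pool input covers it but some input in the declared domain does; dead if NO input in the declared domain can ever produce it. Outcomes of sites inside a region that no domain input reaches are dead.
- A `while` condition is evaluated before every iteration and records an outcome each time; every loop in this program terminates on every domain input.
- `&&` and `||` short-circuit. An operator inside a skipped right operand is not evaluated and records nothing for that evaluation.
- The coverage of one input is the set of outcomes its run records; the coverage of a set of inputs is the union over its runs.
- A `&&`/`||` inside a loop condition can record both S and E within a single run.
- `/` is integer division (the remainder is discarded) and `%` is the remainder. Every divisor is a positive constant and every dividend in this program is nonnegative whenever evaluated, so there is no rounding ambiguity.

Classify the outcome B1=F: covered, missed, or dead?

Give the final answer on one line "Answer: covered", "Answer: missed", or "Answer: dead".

B1=F is recorded by pool input(s) 1, 2, 3, 4, 5 -> covered

Answer: covered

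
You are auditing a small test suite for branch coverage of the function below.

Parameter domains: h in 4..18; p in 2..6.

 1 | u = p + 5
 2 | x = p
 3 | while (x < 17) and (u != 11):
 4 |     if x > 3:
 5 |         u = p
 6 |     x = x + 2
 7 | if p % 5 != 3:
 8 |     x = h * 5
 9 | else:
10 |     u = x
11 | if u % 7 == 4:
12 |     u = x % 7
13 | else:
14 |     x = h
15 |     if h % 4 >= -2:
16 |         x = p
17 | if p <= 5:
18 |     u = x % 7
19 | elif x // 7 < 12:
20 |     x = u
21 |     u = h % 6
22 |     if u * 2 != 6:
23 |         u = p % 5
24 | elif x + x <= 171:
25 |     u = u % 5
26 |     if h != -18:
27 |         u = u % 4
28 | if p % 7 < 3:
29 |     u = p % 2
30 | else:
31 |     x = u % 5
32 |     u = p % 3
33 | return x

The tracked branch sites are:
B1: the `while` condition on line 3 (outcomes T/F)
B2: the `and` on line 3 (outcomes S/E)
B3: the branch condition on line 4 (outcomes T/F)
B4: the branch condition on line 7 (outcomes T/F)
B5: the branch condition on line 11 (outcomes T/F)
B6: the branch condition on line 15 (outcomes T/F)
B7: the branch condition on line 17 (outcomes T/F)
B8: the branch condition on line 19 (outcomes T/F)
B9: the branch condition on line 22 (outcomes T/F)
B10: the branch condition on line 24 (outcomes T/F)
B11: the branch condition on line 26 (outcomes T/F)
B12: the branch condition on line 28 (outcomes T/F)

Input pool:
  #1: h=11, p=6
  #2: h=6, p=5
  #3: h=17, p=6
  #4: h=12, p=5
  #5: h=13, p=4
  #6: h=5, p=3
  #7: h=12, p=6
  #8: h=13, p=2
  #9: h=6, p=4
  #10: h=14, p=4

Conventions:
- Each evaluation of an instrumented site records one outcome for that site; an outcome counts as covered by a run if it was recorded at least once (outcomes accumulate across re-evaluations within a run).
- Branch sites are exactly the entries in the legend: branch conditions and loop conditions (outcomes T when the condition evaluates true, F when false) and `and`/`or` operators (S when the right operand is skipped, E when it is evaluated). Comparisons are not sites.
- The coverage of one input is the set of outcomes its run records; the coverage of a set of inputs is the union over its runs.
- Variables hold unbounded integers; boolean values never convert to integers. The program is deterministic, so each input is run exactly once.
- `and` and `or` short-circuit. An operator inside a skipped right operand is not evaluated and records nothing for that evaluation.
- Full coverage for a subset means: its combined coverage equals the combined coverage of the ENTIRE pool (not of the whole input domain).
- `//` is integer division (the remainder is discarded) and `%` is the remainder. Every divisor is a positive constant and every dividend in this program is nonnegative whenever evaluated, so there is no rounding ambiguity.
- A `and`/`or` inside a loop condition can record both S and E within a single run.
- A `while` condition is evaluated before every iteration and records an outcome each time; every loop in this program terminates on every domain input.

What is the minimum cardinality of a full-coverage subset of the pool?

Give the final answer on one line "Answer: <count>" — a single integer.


test 1 (h=11, p=6) fires B2->E, B1->F, B4->T, B5->T, B7->F, B8->T, B9->T, B12->F; hits B1=F, B2=E, B4=T, B5=T, B7=F, B8=T, B9=T, B12=F
test 2 (h=6, p=5) fires B2->E, B1->T, B3->T, B2->E, B1->T, B3->T, B2->E, B1->T, B3->T, B2->E, B1->T, B3->T, B2->E, B1->T, ...; hits B1=T, B1=F, B2=S, B2=E, B3=T, B4=T, B5=F, B6=T, B7=T, B12=F
test 3 (h=17, p=6) fires B2->E, B1->F, B4->T, B5->T, B7->F, B8->F, B10->T, B11->T, B12->F; hits B1=F, B2=E, B4=T, B5=T, B7=F, B8=F, B10=T, B11=T, B12=F
test 4 (h=12, p=5) fires B2->E, B1->T, B3->T, B2->E, B1->T, B3->T, B2->E, B1->T, B3->T, B2->E, B1->T, B3->T, B2->E, B1->T, ...; hits B1=T, B1=F, B2=S, B2=E, B3=T, B4=T, B5=F, B6=T, B7=T, B12=F
test 5 (h=13, p=4) fires B2->E, B1->T, B3->T, B2->E, B1->T, B3->T, B2->E, B1->T, B3->T, B2->E, B1->T, B3->T, B2->E, B1->T, ...; hits B1=T, B1=F, B2=S, B2=E, B3=T, B4=T, B5=T, B7=T, B12=F
test 6 (h=5, p=3) fires B2->E, B1->T, B3->F, B2->E, B1->T, B3->T, B2->E, B1->T, B3->T, B2->E, B1->T, B3->T, B2->E, B1->T, ...; hits B1=T, B1=F, B2=S, B2=E, B3=T, B3=F, B4=F, B5=F, B6=T, B7=T, B12=F
test 7 (h=12, p=6) fires B2->E, B1->F, B4->T, B5->T, B7->F, B8->T, B9->T, B12->F; hits B1=F, B2=E, B4=T, B5=T, B7=F, B8=T, B9=T, B12=F
test 8 (h=13, p=2) fires B2->E, B1->T, B3->F, B2->E, B1->T, B3->T, B2->E, B1->T, B3->T, B2->E, B1->T, B3->T, B2->E, B1->T, ...; hits B1=T, B1=F, B2=S, B2=E, B3=T, B3=F, B4=T, B5=F, B6=T, B7=T, B12=T
test 9 (h=6, p=4) fires B2->E, B1->T, B3->T, B2->E, B1->T, B3->T, B2->E, B1->T, B3->T, B2->E, B1->T, B3->T, B2->E, B1->T, ...; hits B1=T, B1=F, B2=S, B2=E, B3=T, B4=T, B5=T, B7=T, B12=F
test 10 (h=14, p=4) fires B2->E, B1->T, B3->T, B2->E, B1->T, B3->T, B2->E, B1->T, B3->T, B2->E, B1->T, B3->T, B2->E, B1->T, ...; hits B1=T, B1=F, B2=S, B2=E, B3=T, B4=T, B5=T, B7=T, B12=F
the full pool covers 20 outcomes: B1=T, B1=F, B2=S, B2=E, B3=T, B3=F, B4=T, B4=F, B5=T, B5=F, B6=T, B7=T, B7=F, B8=T, B8=F, B9=T, B10=T, B11=T, B12=T, B12=F
no size-1 subset reaches all 20 outcomes (best union: 11/20)
no size-2 subset reaches all 20 outcomes (best union: 17/20)
no size-3 subset reaches all 20 outcomes (best union: 19/20)
size 4: inputs {1, 3, 6, 8} cover all 20 outcomes, and no lexicographically smaller subset of this size does
Answer: 4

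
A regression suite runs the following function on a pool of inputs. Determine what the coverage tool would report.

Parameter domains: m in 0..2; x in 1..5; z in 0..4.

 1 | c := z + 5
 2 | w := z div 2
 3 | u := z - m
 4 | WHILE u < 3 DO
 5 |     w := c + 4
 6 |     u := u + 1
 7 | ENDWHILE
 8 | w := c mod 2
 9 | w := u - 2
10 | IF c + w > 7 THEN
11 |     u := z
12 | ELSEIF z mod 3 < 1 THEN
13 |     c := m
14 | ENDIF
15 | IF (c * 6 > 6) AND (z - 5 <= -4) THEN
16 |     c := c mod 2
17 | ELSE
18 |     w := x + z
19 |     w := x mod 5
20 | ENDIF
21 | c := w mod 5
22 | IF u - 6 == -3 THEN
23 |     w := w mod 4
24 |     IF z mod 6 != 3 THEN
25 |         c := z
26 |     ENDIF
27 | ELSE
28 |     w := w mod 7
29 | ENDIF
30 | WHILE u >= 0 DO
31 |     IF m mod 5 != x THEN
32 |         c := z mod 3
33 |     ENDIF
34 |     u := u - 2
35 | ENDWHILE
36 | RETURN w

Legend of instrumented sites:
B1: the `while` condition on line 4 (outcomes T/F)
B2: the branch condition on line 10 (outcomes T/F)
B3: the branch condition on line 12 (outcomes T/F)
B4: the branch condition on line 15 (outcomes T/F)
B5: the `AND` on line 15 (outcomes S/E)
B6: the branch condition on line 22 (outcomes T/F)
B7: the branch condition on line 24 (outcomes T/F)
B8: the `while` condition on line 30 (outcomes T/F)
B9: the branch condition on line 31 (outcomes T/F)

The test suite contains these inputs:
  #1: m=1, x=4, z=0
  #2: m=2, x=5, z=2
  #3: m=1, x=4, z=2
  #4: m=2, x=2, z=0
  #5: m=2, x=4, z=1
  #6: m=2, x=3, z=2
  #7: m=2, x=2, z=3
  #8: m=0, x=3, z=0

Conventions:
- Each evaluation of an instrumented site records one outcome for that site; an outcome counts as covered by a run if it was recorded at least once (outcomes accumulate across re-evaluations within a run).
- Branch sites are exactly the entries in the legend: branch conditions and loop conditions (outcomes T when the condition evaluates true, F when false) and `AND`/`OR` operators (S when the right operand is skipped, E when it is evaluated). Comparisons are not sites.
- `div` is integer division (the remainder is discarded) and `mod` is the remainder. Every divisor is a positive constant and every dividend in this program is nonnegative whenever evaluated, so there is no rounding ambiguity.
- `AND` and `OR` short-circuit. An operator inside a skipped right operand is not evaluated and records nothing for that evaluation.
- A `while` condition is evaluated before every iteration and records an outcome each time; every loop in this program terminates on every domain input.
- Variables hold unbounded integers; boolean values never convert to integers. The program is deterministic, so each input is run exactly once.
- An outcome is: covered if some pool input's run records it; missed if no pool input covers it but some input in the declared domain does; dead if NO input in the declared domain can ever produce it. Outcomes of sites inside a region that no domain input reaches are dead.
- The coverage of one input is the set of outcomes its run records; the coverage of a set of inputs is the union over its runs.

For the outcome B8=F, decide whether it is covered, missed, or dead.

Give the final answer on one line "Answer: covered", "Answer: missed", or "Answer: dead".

B8=F is recorded by pool input(s) 1, 2, 3, 4, 5, 6, 7, 8 -> covered

Answer: covered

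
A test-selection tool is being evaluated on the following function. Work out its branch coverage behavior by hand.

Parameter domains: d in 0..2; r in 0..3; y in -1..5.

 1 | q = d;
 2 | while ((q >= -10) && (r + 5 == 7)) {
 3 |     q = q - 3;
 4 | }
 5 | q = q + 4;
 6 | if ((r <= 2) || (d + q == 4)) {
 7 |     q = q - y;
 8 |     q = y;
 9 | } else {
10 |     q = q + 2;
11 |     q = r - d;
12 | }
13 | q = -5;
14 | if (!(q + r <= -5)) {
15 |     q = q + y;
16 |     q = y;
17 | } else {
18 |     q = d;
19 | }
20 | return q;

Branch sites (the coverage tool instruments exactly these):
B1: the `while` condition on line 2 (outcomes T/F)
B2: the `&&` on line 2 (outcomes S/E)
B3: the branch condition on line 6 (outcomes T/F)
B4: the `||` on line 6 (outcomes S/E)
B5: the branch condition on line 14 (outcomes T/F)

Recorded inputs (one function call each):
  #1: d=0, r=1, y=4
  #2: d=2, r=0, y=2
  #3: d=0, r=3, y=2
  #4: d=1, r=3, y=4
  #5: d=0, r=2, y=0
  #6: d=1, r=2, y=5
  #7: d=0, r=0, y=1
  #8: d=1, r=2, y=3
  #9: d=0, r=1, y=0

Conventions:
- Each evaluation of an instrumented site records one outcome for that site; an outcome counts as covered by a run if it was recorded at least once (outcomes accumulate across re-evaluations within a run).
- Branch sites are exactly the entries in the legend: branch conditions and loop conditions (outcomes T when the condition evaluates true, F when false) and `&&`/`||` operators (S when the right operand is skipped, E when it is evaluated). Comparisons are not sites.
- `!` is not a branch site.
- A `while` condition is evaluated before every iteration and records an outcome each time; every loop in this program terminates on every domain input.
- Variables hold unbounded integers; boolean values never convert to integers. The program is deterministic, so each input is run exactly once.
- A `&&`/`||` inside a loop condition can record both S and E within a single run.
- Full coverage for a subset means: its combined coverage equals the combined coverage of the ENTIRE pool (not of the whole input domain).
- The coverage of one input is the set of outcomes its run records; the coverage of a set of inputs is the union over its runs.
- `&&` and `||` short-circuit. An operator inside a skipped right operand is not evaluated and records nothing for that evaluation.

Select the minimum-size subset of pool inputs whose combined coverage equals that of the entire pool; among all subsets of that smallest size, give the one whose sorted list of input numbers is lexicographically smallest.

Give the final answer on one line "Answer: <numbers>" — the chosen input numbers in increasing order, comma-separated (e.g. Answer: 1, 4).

input #1, d=0, r=1, y=4: events B2->E, B1->F, B4->S, B3->T, B5->T; outcomes B1=F, B2=E, B3=T, B4=S, B5=T
input #2, d=2, r=0, y=2: events B2->E, B1->F, B4->S, B3->T, B5->F; outcomes B1=F, B2=E, B3=T, B4=S, B5=F
input #3, d=0, r=3, y=2: events B2->E, B1->F, B4->E, B3->T, B5->T; outcomes B1=F, B2=E, B3=T, B4=E, B5=T
input #4, d=1, r=3, y=4: events B2->E, B1->F, B4->E, B3->F, B5->T; outcomes B1=F, B2=E, B3=F, B4=E, B5=T
input #5, d=0, r=2, y=0: events B2->E, B1->T, B2->E, B1->T, B2->E, B1->T, B2->E, B1->T, B2->S, B1->F, B4->S, B3->T, B5->T; outcomes B1=T, B1=F, B2=S, B2=E, B3=T, B4=S, B5=T
input #6, d=1, r=2, y=5: events B2->E, B1->T, B2->E, B1->T, B2->E, B1->T, B2->E, B1->T, B2->S, B1->F, B4->S, B3->T, B5->T; outcomes B1=T, B1=F, B2=S, B2=E, B3=T, B4=S, B5=T
input #7, d=0, r=0, y=1: events B2->E, B1->F, B4->S, B3->T, B5->F; outcomes B1=F, B2=E, B3=T, B4=S, B5=F
input #8, d=1, r=2, y=3: events B2->E, B1->T, B2->E, B1->T, B2->E, B1->T, B2->E, B1->T, B2->S, B1->F, B4->S, B3->T, B5->T; outcomes B1=T, B1=F, B2=S, B2=E, B3=T, B4=S, B5=T
input #9, d=0, r=1, y=0: events B2->E, B1->F, B4->S, B3->T, B5->T; outcomes B1=F, B2=E, B3=T, B4=S, B5=T
union over all inputs: B1=T, B1=F, B2=S, B2=E, B3=T, B3=F, B4=S, B4=E, B5=T, B5=F (10 outcomes)
size 1 is not enough: best union over all size-1 subsets is 7/10
size 2 is not enough: best union over all size-2 subsets is 9/10
size 3: inputs {2, 4, 5} cover all 10 outcomes, and no lexicographically smaller subset of this size does

Answer: 2, 4, 5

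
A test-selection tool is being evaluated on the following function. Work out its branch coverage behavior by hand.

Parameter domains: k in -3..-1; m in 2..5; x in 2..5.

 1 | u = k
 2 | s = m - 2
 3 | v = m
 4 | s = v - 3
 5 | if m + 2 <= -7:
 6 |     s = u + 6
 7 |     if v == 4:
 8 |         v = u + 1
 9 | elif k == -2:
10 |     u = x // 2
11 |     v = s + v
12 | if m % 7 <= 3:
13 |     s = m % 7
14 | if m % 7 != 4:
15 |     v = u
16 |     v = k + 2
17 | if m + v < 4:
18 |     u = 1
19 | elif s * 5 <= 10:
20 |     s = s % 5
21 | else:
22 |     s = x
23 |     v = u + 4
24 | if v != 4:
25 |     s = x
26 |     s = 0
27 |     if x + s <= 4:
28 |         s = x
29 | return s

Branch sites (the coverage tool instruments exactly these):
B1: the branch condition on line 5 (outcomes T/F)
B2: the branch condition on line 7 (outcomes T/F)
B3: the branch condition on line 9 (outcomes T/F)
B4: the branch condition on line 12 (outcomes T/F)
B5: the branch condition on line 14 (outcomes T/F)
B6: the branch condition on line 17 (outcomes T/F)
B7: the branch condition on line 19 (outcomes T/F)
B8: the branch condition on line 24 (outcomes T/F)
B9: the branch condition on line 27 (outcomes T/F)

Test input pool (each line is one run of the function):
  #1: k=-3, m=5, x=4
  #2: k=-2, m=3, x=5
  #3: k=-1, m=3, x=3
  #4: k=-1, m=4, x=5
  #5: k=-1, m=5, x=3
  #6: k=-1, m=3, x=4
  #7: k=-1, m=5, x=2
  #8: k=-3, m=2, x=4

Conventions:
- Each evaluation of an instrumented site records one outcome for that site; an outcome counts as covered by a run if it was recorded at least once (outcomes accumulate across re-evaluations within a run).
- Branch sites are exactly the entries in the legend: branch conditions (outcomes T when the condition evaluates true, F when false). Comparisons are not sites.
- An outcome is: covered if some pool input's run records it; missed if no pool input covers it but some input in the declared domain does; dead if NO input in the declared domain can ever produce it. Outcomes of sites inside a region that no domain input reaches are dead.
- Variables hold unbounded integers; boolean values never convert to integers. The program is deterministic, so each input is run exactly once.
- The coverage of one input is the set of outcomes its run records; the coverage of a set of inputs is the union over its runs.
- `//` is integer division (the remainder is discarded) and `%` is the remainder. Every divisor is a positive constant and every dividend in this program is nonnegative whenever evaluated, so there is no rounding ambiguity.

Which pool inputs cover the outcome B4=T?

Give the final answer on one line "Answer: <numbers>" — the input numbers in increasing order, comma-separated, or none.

input #1 (k=-3, m=5, x=4): does not record B4=T
input #2 (k=-2, m=3, x=5): records B4=T
input #3 (k=-1, m=3, x=3): records B4=T
input #4 (k=-1, m=4, x=5): does not record B4=T
input #5 (k=-1, m=5, x=3): does not record B4=T
input #6 (k=-1, m=3, x=4): records B4=T
input #7 (k=-1, m=5, x=2): does not record B4=T
input #8 (k=-3, m=2, x=4): records B4=T

Answer: 2, 3, 6, 8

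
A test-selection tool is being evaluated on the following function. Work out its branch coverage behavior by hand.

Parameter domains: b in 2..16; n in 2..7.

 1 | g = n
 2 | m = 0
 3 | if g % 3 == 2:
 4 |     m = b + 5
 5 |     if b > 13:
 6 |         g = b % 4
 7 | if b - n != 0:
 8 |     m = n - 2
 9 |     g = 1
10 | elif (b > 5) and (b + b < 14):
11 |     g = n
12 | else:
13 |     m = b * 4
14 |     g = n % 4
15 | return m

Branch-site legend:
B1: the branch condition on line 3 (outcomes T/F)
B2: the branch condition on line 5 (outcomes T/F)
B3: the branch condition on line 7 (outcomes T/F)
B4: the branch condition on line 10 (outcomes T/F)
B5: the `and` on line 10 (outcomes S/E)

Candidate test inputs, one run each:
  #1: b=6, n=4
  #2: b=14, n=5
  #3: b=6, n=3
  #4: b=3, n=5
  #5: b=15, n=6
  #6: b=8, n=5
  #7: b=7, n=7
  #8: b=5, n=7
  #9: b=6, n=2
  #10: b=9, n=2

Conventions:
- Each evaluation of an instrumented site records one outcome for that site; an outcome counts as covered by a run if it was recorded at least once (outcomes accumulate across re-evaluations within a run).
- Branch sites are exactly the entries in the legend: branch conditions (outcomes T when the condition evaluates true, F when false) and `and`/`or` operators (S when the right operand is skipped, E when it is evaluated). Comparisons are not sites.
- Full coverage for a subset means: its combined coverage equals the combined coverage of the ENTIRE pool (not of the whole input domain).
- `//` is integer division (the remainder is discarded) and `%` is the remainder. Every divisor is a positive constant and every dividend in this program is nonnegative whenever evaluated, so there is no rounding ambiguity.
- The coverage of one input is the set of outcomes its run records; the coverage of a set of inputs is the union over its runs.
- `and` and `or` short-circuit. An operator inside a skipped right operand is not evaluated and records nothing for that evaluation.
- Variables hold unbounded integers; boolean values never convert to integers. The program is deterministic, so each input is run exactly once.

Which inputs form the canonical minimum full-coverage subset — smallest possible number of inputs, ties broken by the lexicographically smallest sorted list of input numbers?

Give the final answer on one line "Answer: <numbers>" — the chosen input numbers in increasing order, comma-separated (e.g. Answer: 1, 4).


#1 (b=6, n=4) -> B1->F, B3->T; covered: B1=F, B3=T
#2 (b=14, n=5) -> B1->T, B2->T, B3->T; covered: B1=T, B2=T, B3=T
#3 (b=6, n=3) -> B1->F, B3->T; covered: B1=F, B3=T
#4 (b=3, n=5) -> B1->T, B2->F, B3->T; covered: B1=T, B2=F, B3=T
#5 (b=15, n=6) -> B1->F, B3->T; covered: B1=F, B3=T
#6 (b=8, n=5) -> B1->T, B2->F, B3->T; covered: B1=T, B2=F, B3=T
#7 (b=7, n=7) -> B1->F, B3->F, B5->E, B4->F; covered: B1=F, B3=F, B4=F, B5=E
#8 (b=5, n=7) -> B1->F, B3->T; covered: B1=F, B3=T
#9 (b=6, n=2) -> B1->T, B2->F, B3->T; covered: B1=T, B2=F, B3=T
#10 (b=9, n=2) -> B1->T, B2->F, B3->T; covered: B1=T, B2=F, B3=T
the full pool covers 8 outcomes: B1=T, B1=F, B2=T, B2=F, B3=T, B3=F, B4=F, B5=E
size 1 is not enough: best union over all size-1 subsets is 4/8
size 2 is not enough: best union over all size-2 subsets is 7/8
size 3: inputs {2, 4, 7} cover all 8 outcomes, and no lexicographically smaller subset of this size does
Answer: 2, 4, 7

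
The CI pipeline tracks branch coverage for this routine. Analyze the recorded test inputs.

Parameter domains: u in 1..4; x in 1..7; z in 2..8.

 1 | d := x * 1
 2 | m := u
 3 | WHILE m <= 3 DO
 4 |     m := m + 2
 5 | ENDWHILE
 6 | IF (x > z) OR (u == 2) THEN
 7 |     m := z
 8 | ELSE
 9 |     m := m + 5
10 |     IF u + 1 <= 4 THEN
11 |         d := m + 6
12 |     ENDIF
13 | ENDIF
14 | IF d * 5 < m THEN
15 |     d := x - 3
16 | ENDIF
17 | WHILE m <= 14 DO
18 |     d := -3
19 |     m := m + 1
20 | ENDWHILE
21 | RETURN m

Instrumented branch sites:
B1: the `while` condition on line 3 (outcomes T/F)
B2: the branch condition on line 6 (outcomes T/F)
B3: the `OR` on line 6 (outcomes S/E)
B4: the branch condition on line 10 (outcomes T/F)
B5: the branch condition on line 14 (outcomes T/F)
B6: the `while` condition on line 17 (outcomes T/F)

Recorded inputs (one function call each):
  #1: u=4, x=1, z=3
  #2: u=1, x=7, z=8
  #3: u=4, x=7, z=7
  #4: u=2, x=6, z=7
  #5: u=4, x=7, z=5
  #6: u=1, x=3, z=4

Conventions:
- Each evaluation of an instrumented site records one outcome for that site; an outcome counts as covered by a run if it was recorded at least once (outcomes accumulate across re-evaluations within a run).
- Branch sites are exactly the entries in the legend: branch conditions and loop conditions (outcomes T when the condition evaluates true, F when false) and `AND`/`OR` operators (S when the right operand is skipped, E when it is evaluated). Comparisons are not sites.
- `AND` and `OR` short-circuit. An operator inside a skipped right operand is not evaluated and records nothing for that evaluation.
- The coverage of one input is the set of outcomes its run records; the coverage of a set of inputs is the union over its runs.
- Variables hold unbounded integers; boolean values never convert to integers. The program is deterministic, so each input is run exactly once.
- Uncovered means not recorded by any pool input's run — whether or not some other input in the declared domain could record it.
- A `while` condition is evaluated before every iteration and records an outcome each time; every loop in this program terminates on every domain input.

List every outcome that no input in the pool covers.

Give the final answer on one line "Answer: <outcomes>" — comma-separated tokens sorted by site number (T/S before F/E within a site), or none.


run #1 (u=4, x=1, z=3) runs B1->F, B3->E, B2->F, B4->F, B5->T, B6->T, B6->T, B6->T, B6->T, B6->T, B6->T, B6->F; records B1=F, B2=F, B3=E, B4=F, B5=T, B6=T, B6=F
run #2 (u=1, x=7, z=8) runs B1->T, B1->T, B1->F, B3->E, B2->F, B4->T, B5->F, B6->T, B6->T, B6->T, B6->T, B6->T, B6->F; records B1=T, B1=F, B2=F, B3=E, B4=T, B5=F, B6=T, B6=F
run #3 (u=4, x=7, z=7) runs B1->F, B3->E, B2->F, B4->F, B5->F, B6->T, B6->T, B6->T, B6->T, B6->T, B6->T, B6->F; records B1=F, B2=F, B3=E, B4=F, B5=F, B6=T, B6=F
run #4 (u=2, x=6, z=7) runs B1->T, B1->F, B3->E, B2->T, B5->F, B6->T, B6->T, B6->T, B6->T, B6->T, B6->T, B6->T, B6->T, B6->F; records B1=T, B1=F, B2=T, B3=E, B5=F, B6=T, B6=F
run #5 (u=4, x=7, z=5) runs B1->F, B3->S, B2->T, B5->F, B6->T, B6->T, B6->T, B6->T, B6->T, B6->T, B6->T, B6->T, B6->T, B6->T, ...; records B1=F, B2=T, B3=S, B5=F, B6=T, B6=F
run #6 (u=1, x=3, z=4) runs B1->T, B1->T, B1->F, B3->E, B2->F, B4->T, B5->F, B6->T, B6->T, B6->T, B6->T, B6->T, B6->F; records B1=T, B1=F, B2=F, B3=E, B4=T, B5=F, B6=T, B6=F
union over the pool: B1=T, B1=F, B2=T, B2=F, B3=S, B3=E, B4=T, B4=F, B5=T, B5=F, B6=T, B6=F
uncovered (0 of 12): none
Answer: none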